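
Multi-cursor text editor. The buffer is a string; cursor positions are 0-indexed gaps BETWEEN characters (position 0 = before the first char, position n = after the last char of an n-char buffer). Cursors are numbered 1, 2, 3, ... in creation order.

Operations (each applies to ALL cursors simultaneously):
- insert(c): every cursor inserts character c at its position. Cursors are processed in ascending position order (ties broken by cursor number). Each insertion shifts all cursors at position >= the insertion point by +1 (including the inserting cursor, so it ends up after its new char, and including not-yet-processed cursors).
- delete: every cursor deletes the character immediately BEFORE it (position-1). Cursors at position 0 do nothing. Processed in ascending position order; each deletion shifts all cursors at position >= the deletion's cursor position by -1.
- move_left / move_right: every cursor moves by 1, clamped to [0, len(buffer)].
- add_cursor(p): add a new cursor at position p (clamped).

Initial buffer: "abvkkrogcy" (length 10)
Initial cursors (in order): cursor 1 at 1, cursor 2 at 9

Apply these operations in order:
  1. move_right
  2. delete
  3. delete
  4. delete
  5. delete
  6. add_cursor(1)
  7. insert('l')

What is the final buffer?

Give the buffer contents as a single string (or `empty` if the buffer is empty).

After op 1 (move_right): buffer="abvkkrogcy" (len 10), cursors c1@2 c2@10, authorship ..........
After op 2 (delete): buffer="avkkrogc" (len 8), cursors c1@1 c2@8, authorship ........
After op 3 (delete): buffer="vkkrog" (len 6), cursors c1@0 c2@6, authorship ......
After op 4 (delete): buffer="vkkro" (len 5), cursors c1@0 c2@5, authorship .....
After op 5 (delete): buffer="vkkr" (len 4), cursors c1@0 c2@4, authorship ....
After op 6 (add_cursor(1)): buffer="vkkr" (len 4), cursors c1@0 c3@1 c2@4, authorship ....
After op 7 (insert('l')): buffer="lvlkkrl" (len 7), cursors c1@1 c3@3 c2@7, authorship 1.3...2

Answer: lvlkkrl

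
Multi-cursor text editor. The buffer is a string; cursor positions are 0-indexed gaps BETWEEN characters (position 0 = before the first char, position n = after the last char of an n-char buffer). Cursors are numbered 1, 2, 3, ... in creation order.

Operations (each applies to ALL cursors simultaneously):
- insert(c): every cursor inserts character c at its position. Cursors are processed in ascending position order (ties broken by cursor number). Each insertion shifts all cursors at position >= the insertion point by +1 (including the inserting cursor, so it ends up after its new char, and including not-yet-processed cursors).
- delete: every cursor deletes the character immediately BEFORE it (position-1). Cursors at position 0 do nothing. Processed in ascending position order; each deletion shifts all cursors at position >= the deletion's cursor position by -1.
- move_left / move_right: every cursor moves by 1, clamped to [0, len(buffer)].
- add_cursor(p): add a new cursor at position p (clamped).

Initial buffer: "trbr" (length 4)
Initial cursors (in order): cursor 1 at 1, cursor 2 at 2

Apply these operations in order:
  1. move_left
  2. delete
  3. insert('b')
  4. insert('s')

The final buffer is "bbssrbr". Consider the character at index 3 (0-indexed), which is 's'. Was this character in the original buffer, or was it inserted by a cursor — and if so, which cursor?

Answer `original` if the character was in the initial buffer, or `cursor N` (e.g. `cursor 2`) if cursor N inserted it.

Answer: cursor 2

Derivation:
After op 1 (move_left): buffer="trbr" (len 4), cursors c1@0 c2@1, authorship ....
After op 2 (delete): buffer="rbr" (len 3), cursors c1@0 c2@0, authorship ...
After op 3 (insert('b')): buffer="bbrbr" (len 5), cursors c1@2 c2@2, authorship 12...
After op 4 (insert('s')): buffer="bbssrbr" (len 7), cursors c1@4 c2@4, authorship 1212...
Authorship (.=original, N=cursor N): 1 2 1 2 . . .
Index 3: author = 2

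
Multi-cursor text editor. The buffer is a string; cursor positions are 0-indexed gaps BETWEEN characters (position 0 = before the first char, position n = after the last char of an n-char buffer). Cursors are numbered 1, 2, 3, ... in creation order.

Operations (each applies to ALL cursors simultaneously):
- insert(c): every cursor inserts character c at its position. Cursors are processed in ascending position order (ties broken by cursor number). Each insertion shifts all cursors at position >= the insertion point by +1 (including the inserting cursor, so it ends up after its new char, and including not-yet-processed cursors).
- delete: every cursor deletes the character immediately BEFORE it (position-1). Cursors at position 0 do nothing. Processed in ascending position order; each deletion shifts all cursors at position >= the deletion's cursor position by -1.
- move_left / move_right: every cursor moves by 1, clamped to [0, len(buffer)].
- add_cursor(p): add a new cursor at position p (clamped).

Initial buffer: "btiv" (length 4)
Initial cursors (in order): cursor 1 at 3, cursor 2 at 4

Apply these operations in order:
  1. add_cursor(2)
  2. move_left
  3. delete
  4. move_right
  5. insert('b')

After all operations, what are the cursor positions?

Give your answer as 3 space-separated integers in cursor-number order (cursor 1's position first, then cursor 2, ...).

Answer: 4 4 4

Derivation:
After op 1 (add_cursor(2)): buffer="btiv" (len 4), cursors c3@2 c1@3 c2@4, authorship ....
After op 2 (move_left): buffer="btiv" (len 4), cursors c3@1 c1@2 c2@3, authorship ....
After op 3 (delete): buffer="v" (len 1), cursors c1@0 c2@0 c3@0, authorship .
After op 4 (move_right): buffer="v" (len 1), cursors c1@1 c2@1 c3@1, authorship .
After op 5 (insert('b')): buffer="vbbb" (len 4), cursors c1@4 c2@4 c3@4, authorship .123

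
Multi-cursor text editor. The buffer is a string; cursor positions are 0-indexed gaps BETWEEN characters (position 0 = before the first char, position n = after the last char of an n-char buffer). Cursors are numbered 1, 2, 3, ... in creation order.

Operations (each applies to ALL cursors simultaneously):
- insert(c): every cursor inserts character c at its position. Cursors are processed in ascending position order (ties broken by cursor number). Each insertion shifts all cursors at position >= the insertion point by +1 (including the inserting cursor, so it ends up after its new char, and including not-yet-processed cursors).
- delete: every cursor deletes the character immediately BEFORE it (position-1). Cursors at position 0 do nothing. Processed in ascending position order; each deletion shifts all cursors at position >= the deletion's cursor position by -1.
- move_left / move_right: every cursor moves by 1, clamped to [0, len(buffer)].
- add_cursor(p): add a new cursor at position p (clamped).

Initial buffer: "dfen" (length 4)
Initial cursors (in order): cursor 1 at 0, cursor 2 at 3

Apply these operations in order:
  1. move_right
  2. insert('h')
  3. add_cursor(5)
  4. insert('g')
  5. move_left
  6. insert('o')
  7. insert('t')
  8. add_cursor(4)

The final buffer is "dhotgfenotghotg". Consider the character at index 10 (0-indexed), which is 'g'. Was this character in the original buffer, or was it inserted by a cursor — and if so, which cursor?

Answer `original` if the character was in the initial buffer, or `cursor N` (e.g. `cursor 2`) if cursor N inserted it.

After op 1 (move_right): buffer="dfen" (len 4), cursors c1@1 c2@4, authorship ....
After op 2 (insert('h')): buffer="dhfenh" (len 6), cursors c1@2 c2@6, authorship .1...2
After op 3 (add_cursor(5)): buffer="dhfenh" (len 6), cursors c1@2 c3@5 c2@6, authorship .1...2
After op 4 (insert('g')): buffer="dhgfenghg" (len 9), cursors c1@3 c3@7 c2@9, authorship .11...322
After op 5 (move_left): buffer="dhgfenghg" (len 9), cursors c1@2 c3@6 c2@8, authorship .11...322
After op 6 (insert('o')): buffer="dhogfenoghog" (len 12), cursors c1@3 c3@8 c2@11, authorship .111...33222
After op 7 (insert('t')): buffer="dhotgfenotghotg" (len 15), cursors c1@4 c3@10 c2@14, authorship .1111...3332222
After op 8 (add_cursor(4)): buffer="dhotgfenotghotg" (len 15), cursors c1@4 c4@4 c3@10 c2@14, authorship .1111...3332222
Authorship (.=original, N=cursor N): . 1 1 1 1 . . . 3 3 3 2 2 2 2
Index 10: author = 3

Answer: cursor 3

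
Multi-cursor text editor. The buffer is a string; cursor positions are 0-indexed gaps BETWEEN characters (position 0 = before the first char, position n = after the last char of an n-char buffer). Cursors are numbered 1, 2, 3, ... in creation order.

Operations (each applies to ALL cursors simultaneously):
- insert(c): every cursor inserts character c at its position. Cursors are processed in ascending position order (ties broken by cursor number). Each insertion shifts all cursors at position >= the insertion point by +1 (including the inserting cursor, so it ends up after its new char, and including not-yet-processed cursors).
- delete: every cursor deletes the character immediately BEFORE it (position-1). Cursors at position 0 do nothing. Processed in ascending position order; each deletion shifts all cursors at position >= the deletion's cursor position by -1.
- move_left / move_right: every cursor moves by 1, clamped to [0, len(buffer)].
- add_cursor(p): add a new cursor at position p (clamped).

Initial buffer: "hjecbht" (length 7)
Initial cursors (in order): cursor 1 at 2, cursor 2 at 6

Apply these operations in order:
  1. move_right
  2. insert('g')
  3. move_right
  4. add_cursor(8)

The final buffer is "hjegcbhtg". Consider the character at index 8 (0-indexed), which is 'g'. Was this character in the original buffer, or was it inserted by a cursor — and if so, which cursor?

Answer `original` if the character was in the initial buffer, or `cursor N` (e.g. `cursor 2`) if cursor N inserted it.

After op 1 (move_right): buffer="hjecbht" (len 7), cursors c1@3 c2@7, authorship .......
After op 2 (insert('g')): buffer="hjegcbhtg" (len 9), cursors c1@4 c2@9, authorship ...1....2
After op 3 (move_right): buffer="hjegcbhtg" (len 9), cursors c1@5 c2@9, authorship ...1....2
After op 4 (add_cursor(8)): buffer="hjegcbhtg" (len 9), cursors c1@5 c3@8 c2@9, authorship ...1....2
Authorship (.=original, N=cursor N): . . . 1 . . . . 2
Index 8: author = 2

Answer: cursor 2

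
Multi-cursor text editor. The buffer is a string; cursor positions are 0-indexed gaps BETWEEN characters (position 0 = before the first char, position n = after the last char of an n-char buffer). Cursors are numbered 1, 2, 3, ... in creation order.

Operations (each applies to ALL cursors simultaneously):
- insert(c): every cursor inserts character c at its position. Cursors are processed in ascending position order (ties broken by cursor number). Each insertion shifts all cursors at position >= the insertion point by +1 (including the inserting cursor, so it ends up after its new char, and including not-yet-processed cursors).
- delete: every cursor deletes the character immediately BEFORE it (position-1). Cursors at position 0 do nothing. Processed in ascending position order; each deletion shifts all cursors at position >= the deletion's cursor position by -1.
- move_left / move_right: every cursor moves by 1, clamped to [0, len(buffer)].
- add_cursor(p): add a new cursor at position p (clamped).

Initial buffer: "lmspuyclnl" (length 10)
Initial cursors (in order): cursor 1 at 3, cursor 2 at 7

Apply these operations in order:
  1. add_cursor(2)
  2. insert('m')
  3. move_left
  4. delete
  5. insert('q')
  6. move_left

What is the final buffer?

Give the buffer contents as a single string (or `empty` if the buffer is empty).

Answer: lqmqmpuyqmlnl

Derivation:
After op 1 (add_cursor(2)): buffer="lmspuyclnl" (len 10), cursors c3@2 c1@3 c2@7, authorship ..........
After op 2 (insert('m')): buffer="lmmsmpuycmlnl" (len 13), cursors c3@3 c1@5 c2@10, authorship ..3.1....2...
After op 3 (move_left): buffer="lmmsmpuycmlnl" (len 13), cursors c3@2 c1@4 c2@9, authorship ..3.1....2...
After op 4 (delete): buffer="lmmpuymlnl" (len 10), cursors c3@1 c1@2 c2@6, authorship .31...2...
After op 5 (insert('q')): buffer="lqmqmpuyqmlnl" (len 13), cursors c3@2 c1@4 c2@9, authorship .3311...22...
After op 6 (move_left): buffer="lqmqmpuyqmlnl" (len 13), cursors c3@1 c1@3 c2@8, authorship .3311...22...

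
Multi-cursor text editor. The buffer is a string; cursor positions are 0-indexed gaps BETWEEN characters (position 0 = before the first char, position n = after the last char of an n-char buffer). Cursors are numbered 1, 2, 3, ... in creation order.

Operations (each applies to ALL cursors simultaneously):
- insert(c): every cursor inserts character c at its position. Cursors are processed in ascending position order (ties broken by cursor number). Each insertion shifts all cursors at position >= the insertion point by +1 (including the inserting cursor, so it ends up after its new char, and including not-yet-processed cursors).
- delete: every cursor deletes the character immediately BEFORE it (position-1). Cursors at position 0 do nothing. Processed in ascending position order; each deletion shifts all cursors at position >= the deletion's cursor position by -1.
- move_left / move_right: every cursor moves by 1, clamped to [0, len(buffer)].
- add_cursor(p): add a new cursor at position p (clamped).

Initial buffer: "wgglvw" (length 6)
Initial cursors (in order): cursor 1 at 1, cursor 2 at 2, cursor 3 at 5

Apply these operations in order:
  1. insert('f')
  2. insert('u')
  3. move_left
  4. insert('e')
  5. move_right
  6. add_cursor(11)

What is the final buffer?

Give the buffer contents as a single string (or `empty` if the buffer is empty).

After op 1 (insert('f')): buffer="wfgfglvfw" (len 9), cursors c1@2 c2@4 c3@8, authorship .1.2...3.
After op 2 (insert('u')): buffer="wfugfuglvfuw" (len 12), cursors c1@3 c2@6 c3@11, authorship .11.22...33.
After op 3 (move_left): buffer="wfugfuglvfuw" (len 12), cursors c1@2 c2@5 c3@10, authorship .11.22...33.
After op 4 (insert('e')): buffer="wfeugfeuglvfeuw" (len 15), cursors c1@3 c2@7 c3@13, authorship .111.222...333.
After op 5 (move_right): buffer="wfeugfeuglvfeuw" (len 15), cursors c1@4 c2@8 c3@14, authorship .111.222...333.
After op 6 (add_cursor(11)): buffer="wfeugfeuglvfeuw" (len 15), cursors c1@4 c2@8 c4@11 c3@14, authorship .111.222...333.

Answer: wfeugfeuglvfeuw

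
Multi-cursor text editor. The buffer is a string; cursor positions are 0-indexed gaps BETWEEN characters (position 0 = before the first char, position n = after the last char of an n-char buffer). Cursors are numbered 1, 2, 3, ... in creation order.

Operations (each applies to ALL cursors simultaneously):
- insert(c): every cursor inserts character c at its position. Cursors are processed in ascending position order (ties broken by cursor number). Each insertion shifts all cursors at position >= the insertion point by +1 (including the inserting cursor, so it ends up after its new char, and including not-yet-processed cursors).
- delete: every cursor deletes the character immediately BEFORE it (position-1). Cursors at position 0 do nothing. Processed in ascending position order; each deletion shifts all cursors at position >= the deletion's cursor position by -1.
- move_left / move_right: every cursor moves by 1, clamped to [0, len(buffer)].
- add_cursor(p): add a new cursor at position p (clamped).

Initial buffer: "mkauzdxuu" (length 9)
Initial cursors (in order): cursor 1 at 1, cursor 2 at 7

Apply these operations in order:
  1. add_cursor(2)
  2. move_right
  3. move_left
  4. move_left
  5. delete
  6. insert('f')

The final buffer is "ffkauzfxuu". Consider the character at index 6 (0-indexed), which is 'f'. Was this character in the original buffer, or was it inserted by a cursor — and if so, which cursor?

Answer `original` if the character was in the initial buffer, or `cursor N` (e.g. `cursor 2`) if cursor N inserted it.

Answer: cursor 2

Derivation:
After op 1 (add_cursor(2)): buffer="mkauzdxuu" (len 9), cursors c1@1 c3@2 c2@7, authorship .........
After op 2 (move_right): buffer="mkauzdxuu" (len 9), cursors c1@2 c3@3 c2@8, authorship .........
After op 3 (move_left): buffer="mkauzdxuu" (len 9), cursors c1@1 c3@2 c2@7, authorship .........
After op 4 (move_left): buffer="mkauzdxuu" (len 9), cursors c1@0 c3@1 c2@6, authorship .........
After op 5 (delete): buffer="kauzxuu" (len 7), cursors c1@0 c3@0 c2@4, authorship .......
After op 6 (insert('f')): buffer="ffkauzfxuu" (len 10), cursors c1@2 c3@2 c2@7, authorship 13....2...
Authorship (.=original, N=cursor N): 1 3 . . . . 2 . . .
Index 6: author = 2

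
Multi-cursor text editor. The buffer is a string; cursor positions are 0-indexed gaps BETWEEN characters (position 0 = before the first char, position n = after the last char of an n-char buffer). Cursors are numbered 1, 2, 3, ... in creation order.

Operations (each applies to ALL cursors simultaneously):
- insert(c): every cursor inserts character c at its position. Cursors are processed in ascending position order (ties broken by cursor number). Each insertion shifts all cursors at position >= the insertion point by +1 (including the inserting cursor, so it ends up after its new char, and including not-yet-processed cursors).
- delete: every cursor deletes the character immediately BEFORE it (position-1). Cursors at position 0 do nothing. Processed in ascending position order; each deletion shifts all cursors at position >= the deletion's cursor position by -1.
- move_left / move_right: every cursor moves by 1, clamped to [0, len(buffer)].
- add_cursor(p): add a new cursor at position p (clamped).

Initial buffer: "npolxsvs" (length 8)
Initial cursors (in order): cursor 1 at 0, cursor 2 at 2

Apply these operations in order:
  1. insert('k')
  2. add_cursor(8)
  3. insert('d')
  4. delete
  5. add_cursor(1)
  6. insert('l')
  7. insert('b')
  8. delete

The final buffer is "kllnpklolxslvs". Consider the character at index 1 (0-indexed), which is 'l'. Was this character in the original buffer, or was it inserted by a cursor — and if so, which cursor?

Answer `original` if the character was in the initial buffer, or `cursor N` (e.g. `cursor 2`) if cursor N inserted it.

After op 1 (insert('k')): buffer="knpkolxsvs" (len 10), cursors c1@1 c2@4, authorship 1..2......
After op 2 (add_cursor(8)): buffer="knpkolxsvs" (len 10), cursors c1@1 c2@4 c3@8, authorship 1..2......
After op 3 (insert('d')): buffer="kdnpkdolxsdvs" (len 13), cursors c1@2 c2@6 c3@11, authorship 11..22....3..
After op 4 (delete): buffer="knpkolxsvs" (len 10), cursors c1@1 c2@4 c3@8, authorship 1..2......
After op 5 (add_cursor(1)): buffer="knpkolxsvs" (len 10), cursors c1@1 c4@1 c2@4 c3@8, authorship 1..2......
After op 6 (insert('l')): buffer="kllnpklolxslvs" (len 14), cursors c1@3 c4@3 c2@7 c3@12, authorship 114..22....3..
After op 7 (insert('b')): buffer="kllbbnpklbolxslbvs" (len 18), cursors c1@5 c4@5 c2@10 c3@16, authorship 11414..222....33..
After op 8 (delete): buffer="kllnpklolxslvs" (len 14), cursors c1@3 c4@3 c2@7 c3@12, authorship 114..22....3..
Authorship (.=original, N=cursor N): 1 1 4 . . 2 2 . . . . 3 . .
Index 1: author = 1

Answer: cursor 1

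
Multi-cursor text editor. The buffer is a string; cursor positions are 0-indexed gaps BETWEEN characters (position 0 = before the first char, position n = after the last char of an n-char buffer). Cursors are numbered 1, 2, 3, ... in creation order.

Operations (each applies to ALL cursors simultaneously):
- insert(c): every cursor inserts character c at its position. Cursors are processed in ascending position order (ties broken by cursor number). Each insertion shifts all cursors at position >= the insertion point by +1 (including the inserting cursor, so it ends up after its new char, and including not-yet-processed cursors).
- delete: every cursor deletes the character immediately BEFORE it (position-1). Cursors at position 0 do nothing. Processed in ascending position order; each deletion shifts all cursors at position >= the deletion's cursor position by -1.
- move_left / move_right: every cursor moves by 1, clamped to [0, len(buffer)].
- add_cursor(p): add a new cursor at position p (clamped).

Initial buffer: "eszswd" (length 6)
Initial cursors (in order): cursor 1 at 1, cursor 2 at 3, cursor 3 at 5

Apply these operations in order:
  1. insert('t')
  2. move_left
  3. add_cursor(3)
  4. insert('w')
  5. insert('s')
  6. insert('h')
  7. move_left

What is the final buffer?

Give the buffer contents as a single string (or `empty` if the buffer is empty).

After op 1 (insert('t')): buffer="etsztswtd" (len 9), cursors c1@2 c2@5 c3@8, authorship .1..2..3.
After op 2 (move_left): buffer="etsztswtd" (len 9), cursors c1@1 c2@4 c3@7, authorship .1..2..3.
After op 3 (add_cursor(3)): buffer="etsztswtd" (len 9), cursors c1@1 c4@3 c2@4 c3@7, authorship .1..2..3.
After op 4 (insert('w')): buffer="ewtswzwtswwtd" (len 13), cursors c1@2 c4@5 c2@7 c3@11, authorship .11.4.22..33.
After op 5 (insert('s')): buffer="ewstswszwstswwstd" (len 17), cursors c1@3 c4@7 c2@10 c3@15, authorship .111.44.222..333.
After op 6 (insert('h')): buffer="ewshtswshzwshtswwshtd" (len 21), cursors c1@4 c4@9 c2@13 c3@19, authorship .1111.444.2222..3333.
After op 7 (move_left): buffer="ewshtswshzwshtswwshtd" (len 21), cursors c1@3 c4@8 c2@12 c3@18, authorship .1111.444.2222..3333.

Answer: ewshtswshzwshtswwshtd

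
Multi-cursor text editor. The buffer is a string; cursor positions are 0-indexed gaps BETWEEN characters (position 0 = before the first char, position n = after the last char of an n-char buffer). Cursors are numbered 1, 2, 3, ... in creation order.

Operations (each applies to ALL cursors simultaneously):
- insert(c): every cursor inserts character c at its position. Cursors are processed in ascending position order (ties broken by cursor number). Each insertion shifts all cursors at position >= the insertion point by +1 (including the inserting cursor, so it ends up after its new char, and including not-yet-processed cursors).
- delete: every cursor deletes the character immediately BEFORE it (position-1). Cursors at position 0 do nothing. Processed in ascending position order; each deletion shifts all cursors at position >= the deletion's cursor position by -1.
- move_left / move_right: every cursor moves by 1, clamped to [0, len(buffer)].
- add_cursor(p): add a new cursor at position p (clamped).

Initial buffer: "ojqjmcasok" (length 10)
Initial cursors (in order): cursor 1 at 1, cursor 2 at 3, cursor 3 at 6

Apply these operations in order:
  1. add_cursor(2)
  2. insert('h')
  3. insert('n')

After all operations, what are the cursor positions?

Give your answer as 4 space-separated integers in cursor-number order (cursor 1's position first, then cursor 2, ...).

After op 1 (add_cursor(2)): buffer="ojqjmcasok" (len 10), cursors c1@1 c4@2 c2@3 c3@6, authorship ..........
After op 2 (insert('h')): buffer="ohjhqhjmchasok" (len 14), cursors c1@2 c4@4 c2@6 c3@10, authorship .1.4.2...3....
After op 3 (insert('n')): buffer="ohnjhnqhnjmchnasok" (len 18), cursors c1@3 c4@6 c2@9 c3@14, authorship .11.44.22...33....

Answer: 3 9 14 6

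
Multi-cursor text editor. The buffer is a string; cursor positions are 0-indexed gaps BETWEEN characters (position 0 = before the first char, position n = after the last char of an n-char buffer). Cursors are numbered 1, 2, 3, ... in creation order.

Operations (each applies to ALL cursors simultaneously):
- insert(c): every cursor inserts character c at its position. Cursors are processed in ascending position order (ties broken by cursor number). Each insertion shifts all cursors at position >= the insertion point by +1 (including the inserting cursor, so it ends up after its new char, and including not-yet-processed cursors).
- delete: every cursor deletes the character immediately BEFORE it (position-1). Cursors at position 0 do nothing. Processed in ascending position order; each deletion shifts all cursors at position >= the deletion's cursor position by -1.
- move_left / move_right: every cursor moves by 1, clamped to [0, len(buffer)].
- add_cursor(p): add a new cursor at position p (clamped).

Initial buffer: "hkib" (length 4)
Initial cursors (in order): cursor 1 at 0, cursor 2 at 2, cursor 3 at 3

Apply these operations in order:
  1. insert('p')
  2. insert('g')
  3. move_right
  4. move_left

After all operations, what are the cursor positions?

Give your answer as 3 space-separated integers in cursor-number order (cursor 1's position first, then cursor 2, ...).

After op 1 (insert('p')): buffer="phkpipb" (len 7), cursors c1@1 c2@4 c3@6, authorship 1..2.3.
After op 2 (insert('g')): buffer="pghkpgipgb" (len 10), cursors c1@2 c2@6 c3@9, authorship 11..22.33.
After op 3 (move_right): buffer="pghkpgipgb" (len 10), cursors c1@3 c2@7 c3@10, authorship 11..22.33.
After op 4 (move_left): buffer="pghkpgipgb" (len 10), cursors c1@2 c2@6 c3@9, authorship 11..22.33.

Answer: 2 6 9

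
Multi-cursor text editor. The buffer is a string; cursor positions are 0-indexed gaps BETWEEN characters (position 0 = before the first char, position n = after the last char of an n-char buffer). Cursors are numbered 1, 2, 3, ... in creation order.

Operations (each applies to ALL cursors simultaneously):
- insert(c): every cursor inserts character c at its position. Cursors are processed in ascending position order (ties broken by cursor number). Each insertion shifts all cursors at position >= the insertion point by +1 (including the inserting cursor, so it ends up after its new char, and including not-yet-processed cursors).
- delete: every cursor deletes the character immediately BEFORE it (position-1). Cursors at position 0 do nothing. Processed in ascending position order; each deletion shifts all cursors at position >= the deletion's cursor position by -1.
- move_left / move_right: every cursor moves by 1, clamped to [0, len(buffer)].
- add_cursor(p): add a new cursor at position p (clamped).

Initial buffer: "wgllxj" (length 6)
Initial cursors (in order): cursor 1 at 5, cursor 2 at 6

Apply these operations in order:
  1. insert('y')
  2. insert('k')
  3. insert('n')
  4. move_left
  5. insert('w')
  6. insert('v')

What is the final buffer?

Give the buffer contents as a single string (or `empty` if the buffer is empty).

After op 1 (insert('y')): buffer="wgllxyjy" (len 8), cursors c1@6 c2@8, authorship .....1.2
After op 2 (insert('k')): buffer="wgllxykjyk" (len 10), cursors c1@7 c2@10, authorship .....11.22
After op 3 (insert('n')): buffer="wgllxyknjykn" (len 12), cursors c1@8 c2@12, authorship .....111.222
After op 4 (move_left): buffer="wgllxyknjykn" (len 12), cursors c1@7 c2@11, authorship .....111.222
After op 5 (insert('w')): buffer="wgllxykwnjykwn" (len 14), cursors c1@8 c2@13, authorship .....1111.2222
After op 6 (insert('v')): buffer="wgllxykwvnjykwvn" (len 16), cursors c1@9 c2@15, authorship .....11111.22222

Answer: wgllxykwvnjykwvn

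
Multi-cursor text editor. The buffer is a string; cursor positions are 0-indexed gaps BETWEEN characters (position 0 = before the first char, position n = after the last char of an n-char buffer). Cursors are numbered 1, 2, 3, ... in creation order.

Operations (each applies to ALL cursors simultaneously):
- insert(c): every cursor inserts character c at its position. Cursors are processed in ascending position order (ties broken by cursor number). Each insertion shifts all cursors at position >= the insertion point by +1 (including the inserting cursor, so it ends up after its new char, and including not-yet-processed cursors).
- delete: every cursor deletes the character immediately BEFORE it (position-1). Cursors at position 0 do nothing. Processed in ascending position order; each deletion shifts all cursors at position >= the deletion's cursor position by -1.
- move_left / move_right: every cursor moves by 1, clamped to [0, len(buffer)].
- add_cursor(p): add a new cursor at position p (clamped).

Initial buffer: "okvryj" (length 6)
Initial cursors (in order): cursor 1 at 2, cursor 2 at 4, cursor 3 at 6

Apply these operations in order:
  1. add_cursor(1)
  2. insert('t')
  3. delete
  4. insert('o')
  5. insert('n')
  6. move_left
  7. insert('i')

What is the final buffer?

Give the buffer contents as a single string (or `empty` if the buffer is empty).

Answer: ooinkoinvroinyjoin

Derivation:
After op 1 (add_cursor(1)): buffer="okvryj" (len 6), cursors c4@1 c1@2 c2@4 c3@6, authorship ......
After op 2 (insert('t')): buffer="otktvrtyjt" (len 10), cursors c4@2 c1@4 c2@7 c3@10, authorship .4.1..2..3
After op 3 (delete): buffer="okvryj" (len 6), cursors c4@1 c1@2 c2@4 c3@6, authorship ......
After op 4 (insert('o')): buffer="ookovroyjo" (len 10), cursors c4@2 c1@4 c2@7 c3@10, authorship .4.1..2..3
After op 5 (insert('n')): buffer="oonkonvronyjon" (len 14), cursors c4@3 c1@6 c2@10 c3@14, authorship .44.11..22..33
After op 6 (move_left): buffer="oonkonvronyjon" (len 14), cursors c4@2 c1@5 c2@9 c3@13, authorship .44.11..22..33
After op 7 (insert('i')): buffer="ooinkoinvroinyjoin" (len 18), cursors c4@3 c1@7 c2@12 c3@17, authorship .444.111..222..333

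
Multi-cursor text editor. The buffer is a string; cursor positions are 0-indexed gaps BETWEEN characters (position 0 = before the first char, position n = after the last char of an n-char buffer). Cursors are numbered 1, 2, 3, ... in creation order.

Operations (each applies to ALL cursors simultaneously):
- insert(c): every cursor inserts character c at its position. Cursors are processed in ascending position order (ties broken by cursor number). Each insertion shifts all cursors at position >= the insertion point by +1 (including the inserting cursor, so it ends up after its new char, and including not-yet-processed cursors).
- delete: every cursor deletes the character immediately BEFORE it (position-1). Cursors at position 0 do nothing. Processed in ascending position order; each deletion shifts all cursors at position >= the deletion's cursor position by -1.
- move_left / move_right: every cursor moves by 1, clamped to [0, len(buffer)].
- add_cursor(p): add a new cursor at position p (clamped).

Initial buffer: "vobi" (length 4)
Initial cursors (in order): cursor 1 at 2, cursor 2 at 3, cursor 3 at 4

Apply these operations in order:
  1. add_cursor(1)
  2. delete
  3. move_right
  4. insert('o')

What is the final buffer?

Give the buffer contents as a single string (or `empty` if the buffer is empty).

Answer: oooo

Derivation:
After op 1 (add_cursor(1)): buffer="vobi" (len 4), cursors c4@1 c1@2 c2@3 c3@4, authorship ....
After op 2 (delete): buffer="" (len 0), cursors c1@0 c2@0 c3@0 c4@0, authorship 
After op 3 (move_right): buffer="" (len 0), cursors c1@0 c2@0 c3@0 c4@0, authorship 
After op 4 (insert('o')): buffer="oooo" (len 4), cursors c1@4 c2@4 c3@4 c4@4, authorship 1234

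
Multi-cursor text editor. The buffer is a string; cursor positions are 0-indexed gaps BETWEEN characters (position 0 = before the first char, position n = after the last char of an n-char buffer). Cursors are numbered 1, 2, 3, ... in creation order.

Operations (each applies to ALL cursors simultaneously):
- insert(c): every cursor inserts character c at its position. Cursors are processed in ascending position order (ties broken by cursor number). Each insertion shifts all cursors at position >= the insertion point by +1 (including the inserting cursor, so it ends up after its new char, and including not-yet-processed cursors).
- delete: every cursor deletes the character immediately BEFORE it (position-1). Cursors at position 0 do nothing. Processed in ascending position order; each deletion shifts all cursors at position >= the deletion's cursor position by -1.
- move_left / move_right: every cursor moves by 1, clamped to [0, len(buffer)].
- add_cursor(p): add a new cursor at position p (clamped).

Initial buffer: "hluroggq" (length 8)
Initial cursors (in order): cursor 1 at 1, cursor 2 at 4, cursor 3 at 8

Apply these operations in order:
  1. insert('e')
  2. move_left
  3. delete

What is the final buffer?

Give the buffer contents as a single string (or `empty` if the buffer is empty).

Answer: elueogge

Derivation:
After op 1 (insert('e')): buffer="helureoggqe" (len 11), cursors c1@2 c2@6 c3@11, authorship .1...2....3
After op 2 (move_left): buffer="helureoggqe" (len 11), cursors c1@1 c2@5 c3@10, authorship .1...2....3
After op 3 (delete): buffer="elueogge" (len 8), cursors c1@0 c2@3 c3@7, authorship 1..2...3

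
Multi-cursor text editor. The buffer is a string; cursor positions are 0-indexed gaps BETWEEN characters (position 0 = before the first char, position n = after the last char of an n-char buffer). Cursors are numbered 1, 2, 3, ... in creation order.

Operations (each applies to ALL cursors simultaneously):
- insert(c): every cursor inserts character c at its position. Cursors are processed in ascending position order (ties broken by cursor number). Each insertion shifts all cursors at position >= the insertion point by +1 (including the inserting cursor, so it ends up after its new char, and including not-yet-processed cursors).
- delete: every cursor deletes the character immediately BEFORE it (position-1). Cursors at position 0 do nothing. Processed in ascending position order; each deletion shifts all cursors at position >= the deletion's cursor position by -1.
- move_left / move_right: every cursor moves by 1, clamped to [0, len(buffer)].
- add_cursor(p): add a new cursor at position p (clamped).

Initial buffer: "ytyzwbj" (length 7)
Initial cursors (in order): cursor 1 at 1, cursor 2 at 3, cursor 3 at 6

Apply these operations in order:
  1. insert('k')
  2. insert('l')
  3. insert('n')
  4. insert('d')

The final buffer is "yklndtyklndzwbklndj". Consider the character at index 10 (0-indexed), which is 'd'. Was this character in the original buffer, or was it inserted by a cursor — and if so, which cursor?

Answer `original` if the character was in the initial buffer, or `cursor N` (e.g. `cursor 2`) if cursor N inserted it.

Answer: cursor 2

Derivation:
After op 1 (insert('k')): buffer="yktykzwbkj" (len 10), cursors c1@2 c2@5 c3@9, authorship .1..2...3.
After op 2 (insert('l')): buffer="ykltyklzwbklj" (len 13), cursors c1@3 c2@7 c3@12, authorship .11..22...33.
After op 3 (insert('n')): buffer="yklntyklnzwbklnj" (len 16), cursors c1@4 c2@9 c3@15, authorship .111..222...333.
After op 4 (insert('d')): buffer="yklndtyklndzwbklndj" (len 19), cursors c1@5 c2@11 c3@18, authorship .1111..2222...3333.
Authorship (.=original, N=cursor N): . 1 1 1 1 . . 2 2 2 2 . . . 3 3 3 3 .
Index 10: author = 2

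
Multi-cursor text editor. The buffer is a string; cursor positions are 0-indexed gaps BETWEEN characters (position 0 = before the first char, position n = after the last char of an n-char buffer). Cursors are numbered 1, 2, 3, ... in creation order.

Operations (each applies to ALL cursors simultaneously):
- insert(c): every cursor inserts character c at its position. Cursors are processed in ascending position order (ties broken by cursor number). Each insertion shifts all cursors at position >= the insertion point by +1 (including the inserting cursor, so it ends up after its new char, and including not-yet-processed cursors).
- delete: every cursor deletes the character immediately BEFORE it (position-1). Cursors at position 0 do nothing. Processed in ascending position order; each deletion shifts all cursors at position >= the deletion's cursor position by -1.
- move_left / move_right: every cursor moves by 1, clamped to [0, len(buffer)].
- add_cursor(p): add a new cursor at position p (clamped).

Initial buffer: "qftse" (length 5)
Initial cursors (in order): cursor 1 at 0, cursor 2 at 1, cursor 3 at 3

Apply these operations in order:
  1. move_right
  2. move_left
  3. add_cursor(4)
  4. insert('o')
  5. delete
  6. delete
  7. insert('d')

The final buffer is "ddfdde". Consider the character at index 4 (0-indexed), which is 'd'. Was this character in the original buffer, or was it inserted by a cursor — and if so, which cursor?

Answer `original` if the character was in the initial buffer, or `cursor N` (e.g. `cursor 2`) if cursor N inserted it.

After op 1 (move_right): buffer="qftse" (len 5), cursors c1@1 c2@2 c3@4, authorship .....
After op 2 (move_left): buffer="qftse" (len 5), cursors c1@0 c2@1 c3@3, authorship .....
After op 3 (add_cursor(4)): buffer="qftse" (len 5), cursors c1@0 c2@1 c3@3 c4@4, authorship .....
After op 4 (insert('o')): buffer="oqoftosoe" (len 9), cursors c1@1 c2@3 c3@6 c4@8, authorship 1.2..3.4.
After op 5 (delete): buffer="qftse" (len 5), cursors c1@0 c2@1 c3@3 c4@4, authorship .....
After op 6 (delete): buffer="fe" (len 2), cursors c1@0 c2@0 c3@1 c4@1, authorship ..
After op 7 (insert('d')): buffer="ddfdde" (len 6), cursors c1@2 c2@2 c3@5 c4@5, authorship 12.34.
Authorship (.=original, N=cursor N): 1 2 . 3 4 .
Index 4: author = 4

Answer: cursor 4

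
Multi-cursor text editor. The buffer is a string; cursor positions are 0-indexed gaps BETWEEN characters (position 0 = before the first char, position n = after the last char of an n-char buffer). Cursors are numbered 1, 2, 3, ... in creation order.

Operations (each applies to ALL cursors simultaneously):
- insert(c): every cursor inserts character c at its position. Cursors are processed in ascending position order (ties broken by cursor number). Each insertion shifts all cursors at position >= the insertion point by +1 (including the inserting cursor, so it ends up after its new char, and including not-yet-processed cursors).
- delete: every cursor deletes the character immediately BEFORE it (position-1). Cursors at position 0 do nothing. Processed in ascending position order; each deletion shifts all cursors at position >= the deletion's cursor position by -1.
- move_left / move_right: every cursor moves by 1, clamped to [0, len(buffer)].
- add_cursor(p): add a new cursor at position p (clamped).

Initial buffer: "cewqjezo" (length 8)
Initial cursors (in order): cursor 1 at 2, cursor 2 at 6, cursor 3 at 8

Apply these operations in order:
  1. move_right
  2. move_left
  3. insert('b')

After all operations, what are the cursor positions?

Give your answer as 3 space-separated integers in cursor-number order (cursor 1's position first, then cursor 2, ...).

After op 1 (move_right): buffer="cewqjezo" (len 8), cursors c1@3 c2@7 c3@8, authorship ........
After op 2 (move_left): buffer="cewqjezo" (len 8), cursors c1@2 c2@6 c3@7, authorship ........
After op 3 (insert('b')): buffer="cebwqjebzbo" (len 11), cursors c1@3 c2@8 c3@10, authorship ..1....2.3.

Answer: 3 8 10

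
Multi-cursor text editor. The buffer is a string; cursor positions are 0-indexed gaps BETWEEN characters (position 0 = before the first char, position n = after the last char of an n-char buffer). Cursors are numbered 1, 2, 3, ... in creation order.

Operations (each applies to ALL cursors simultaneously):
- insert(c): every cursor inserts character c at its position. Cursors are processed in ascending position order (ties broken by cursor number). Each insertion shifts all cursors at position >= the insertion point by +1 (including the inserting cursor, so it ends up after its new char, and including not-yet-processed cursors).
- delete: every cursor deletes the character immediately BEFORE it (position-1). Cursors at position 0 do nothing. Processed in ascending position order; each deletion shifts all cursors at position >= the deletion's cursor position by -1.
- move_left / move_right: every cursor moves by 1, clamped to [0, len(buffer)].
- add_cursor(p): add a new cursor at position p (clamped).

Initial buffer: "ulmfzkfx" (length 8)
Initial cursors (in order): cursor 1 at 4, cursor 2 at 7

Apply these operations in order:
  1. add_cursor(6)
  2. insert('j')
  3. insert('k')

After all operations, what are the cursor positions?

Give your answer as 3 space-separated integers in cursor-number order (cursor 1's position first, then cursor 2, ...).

Answer: 6 13 10

Derivation:
After op 1 (add_cursor(6)): buffer="ulmfzkfx" (len 8), cursors c1@4 c3@6 c2@7, authorship ........
After op 2 (insert('j')): buffer="ulmfjzkjfjx" (len 11), cursors c1@5 c3@8 c2@10, authorship ....1..3.2.
After op 3 (insert('k')): buffer="ulmfjkzkjkfjkx" (len 14), cursors c1@6 c3@10 c2@13, authorship ....11..33.22.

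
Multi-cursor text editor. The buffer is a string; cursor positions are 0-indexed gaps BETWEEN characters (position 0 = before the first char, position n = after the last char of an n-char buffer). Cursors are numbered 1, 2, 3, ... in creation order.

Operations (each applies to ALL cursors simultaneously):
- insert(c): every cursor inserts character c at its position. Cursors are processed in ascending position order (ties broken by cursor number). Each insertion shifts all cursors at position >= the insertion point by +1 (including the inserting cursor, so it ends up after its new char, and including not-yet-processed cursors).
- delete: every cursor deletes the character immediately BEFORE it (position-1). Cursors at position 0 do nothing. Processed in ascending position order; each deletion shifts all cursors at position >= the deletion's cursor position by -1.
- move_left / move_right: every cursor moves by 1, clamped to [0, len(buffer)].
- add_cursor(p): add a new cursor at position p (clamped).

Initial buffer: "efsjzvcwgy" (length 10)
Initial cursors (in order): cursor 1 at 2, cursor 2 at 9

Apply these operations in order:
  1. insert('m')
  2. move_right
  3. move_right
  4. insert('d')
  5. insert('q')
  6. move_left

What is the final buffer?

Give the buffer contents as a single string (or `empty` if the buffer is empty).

After op 1 (insert('m')): buffer="efmsjzvcwgmy" (len 12), cursors c1@3 c2@11, authorship ..1.......2.
After op 2 (move_right): buffer="efmsjzvcwgmy" (len 12), cursors c1@4 c2@12, authorship ..1.......2.
After op 3 (move_right): buffer="efmsjzvcwgmy" (len 12), cursors c1@5 c2@12, authorship ..1.......2.
After op 4 (insert('d')): buffer="efmsjdzvcwgmyd" (len 14), cursors c1@6 c2@14, authorship ..1..1.....2.2
After op 5 (insert('q')): buffer="efmsjdqzvcwgmydq" (len 16), cursors c1@7 c2@16, authorship ..1..11.....2.22
After op 6 (move_left): buffer="efmsjdqzvcwgmydq" (len 16), cursors c1@6 c2@15, authorship ..1..11.....2.22

Answer: efmsjdqzvcwgmydq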